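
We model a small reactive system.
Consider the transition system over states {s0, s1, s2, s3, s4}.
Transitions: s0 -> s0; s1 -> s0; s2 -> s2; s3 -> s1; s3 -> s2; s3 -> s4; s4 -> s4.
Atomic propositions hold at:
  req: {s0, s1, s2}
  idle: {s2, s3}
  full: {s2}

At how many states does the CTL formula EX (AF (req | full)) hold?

4

Sat(req | full) = {s0, s1, s2}
AF (req | full): least fixpoint, start Z0 = {s0, s1, s2}, add states with every successor in Z. Already a fixed point.
Sat(AF (req | full)) = {s0, s1, s2}
Sat(EX (AF (req | full))) = {s : some successor in {s0, s1, s2}} = {s0, s1, s2, s3}
|Sat(EX (AF (req | full)))| = |{s0, s1, s2, s3}| = 4.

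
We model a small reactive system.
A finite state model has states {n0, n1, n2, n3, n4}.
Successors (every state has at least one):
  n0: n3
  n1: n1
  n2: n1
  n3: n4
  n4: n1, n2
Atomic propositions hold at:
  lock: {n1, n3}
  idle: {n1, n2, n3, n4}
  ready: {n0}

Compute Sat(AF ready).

{n0}

AF ready: least fixpoint, start Z0 = {n0}, add states with every successor in Z. Already a fixed point.
Sat(AF ready) = {n0}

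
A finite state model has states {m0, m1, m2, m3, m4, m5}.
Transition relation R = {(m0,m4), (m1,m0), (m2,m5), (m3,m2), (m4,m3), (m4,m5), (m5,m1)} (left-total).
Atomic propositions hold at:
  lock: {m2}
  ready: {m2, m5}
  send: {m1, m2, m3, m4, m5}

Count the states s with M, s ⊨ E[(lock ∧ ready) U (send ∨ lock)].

Sat(lock ∧ ready) = {m2}
Sat(send ∨ lock) = {m1, m2, m3, m4, m5}
E[(lock ∧ ready) U (send ∨ lock)]: least fixpoint, start Z0 = Sat((send ∨ lock)) = {m1, m2, m3, m4, m5}, add states in Sat(lock ∧ ready) with some successor in Z. Already a fixed point.
Sat(E[(lock ∧ ready) U (send ∨ lock)]) = {m1, m2, m3, m4, m5}
|Sat(E[(lock ∧ ready) U (send ∨ lock)])| = |{m1, m2, m3, m4, m5}| = 5.

5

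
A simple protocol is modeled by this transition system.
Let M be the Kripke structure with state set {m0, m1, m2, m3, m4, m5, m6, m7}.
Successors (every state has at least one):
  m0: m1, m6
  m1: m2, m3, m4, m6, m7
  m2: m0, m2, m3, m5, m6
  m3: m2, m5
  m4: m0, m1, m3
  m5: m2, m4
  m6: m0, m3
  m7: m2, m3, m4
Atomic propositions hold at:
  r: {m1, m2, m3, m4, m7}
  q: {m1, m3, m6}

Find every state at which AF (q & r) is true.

{m1, m3}

Sat(q & r) = {m1, m3}
AF (q & r): least fixpoint, start Z0 = {m1, m3}, add states with every successor in Z. Already a fixed point.
Sat(AF (q & r)) = {m1, m3}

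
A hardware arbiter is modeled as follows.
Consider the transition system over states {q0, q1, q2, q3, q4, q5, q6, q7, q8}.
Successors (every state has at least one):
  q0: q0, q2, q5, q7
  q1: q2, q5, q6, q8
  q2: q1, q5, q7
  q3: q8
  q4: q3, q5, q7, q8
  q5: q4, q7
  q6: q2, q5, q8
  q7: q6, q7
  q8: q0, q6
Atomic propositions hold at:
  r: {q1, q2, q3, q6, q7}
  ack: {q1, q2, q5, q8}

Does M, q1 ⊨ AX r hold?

Sat(AX r) = {s : every successor in {q1, q2, q3, q6, q7}} = {q7}
q1 ∉ Sat(AX r) = {q7}, so the formula does not hold at q1.

No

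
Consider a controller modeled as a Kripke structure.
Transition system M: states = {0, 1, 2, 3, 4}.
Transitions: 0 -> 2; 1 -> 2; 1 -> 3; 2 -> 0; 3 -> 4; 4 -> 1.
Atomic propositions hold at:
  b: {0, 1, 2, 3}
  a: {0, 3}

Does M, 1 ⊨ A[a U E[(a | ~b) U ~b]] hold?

Sat(~b) = {4}
Sat(a | ~b) = {0, 3, 4}
E[(a | ~b) U ~b]: least fixpoint, start Z0 = Sat(~b) = {4}, add states in Sat(a | ~b) with some successor in Z. Z1 = {3, 4}; fixed.
Sat(E[(a | ~b) U ~b]) = {3, 4}
A[a U E[(a | ~b) U ~b]]: least fixpoint, start Z0 = Sat(E[(a | ~b) U ~b]) = {3, 4}, add states in Sat(a) with every successor in Z. Already a fixed point.
Sat(A[a U E[(a | ~b) U ~b]]) = {3, 4}
1 ∉ Sat(A[a U E[(a | ~b) U ~b]]) = {3, 4}, so the formula does not hold at 1.

No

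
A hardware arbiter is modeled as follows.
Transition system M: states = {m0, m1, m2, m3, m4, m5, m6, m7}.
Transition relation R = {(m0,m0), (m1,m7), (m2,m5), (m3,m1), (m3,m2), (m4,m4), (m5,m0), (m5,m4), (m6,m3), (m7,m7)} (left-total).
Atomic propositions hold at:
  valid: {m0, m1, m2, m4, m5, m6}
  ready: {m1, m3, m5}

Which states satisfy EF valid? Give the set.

EF valid: least fixpoint, start Z0 = {m0, m1, m2, m4, m5, m6}, add states with some successor in Z. Z1 = {m0, m1, m2, m3, m4, m5, m6}; fixed.
Sat(EF valid) = {m0, m1, m2, m3, m4, m5, m6}

{m0, m1, m2, m3, m4, m5, m6}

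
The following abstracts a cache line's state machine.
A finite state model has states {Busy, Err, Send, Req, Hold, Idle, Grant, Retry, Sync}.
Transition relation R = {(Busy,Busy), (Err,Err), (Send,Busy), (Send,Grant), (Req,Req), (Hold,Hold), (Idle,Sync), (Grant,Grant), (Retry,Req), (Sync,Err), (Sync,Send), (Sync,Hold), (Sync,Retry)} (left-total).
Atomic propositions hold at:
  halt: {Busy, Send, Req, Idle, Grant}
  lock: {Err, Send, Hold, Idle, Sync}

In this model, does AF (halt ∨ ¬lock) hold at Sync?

No

Sat(¬lock) = {Busy, Req, Grant, Retry}
Sat(halt ∨ ¬lock) = {Busy, Send, Req, Idle, Grant, Retry}
AF (halt ∨ ¬lock): least fixpoint, start Z0 = {Busy, Send, Req, Idle, Grant, Retry}, add states with every successor in Z. Already a fixed point.
Sat(AF (halt ∨ ¬lock)) = {Busy, Send, Req, Idle, Grant, Retry}
Sync ∉ Sat(AF (halt ∨ ¬lock)) = {Busy, Send, Req, Idle, Grant, Retry}, so the formula does not hold at Sync.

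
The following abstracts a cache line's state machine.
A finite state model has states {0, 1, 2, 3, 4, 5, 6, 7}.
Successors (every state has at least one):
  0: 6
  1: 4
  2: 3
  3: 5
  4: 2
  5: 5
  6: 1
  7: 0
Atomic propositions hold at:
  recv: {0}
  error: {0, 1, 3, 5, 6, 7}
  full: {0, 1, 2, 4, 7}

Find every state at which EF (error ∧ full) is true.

{0, 1, 6, 7}

Sat(error ∧ full) = {0, 1, 7}
EF (error ∧ full): least fixpoint, start Z0 = {0, 1, 7}, add states with some successor in Z. Z1 = {0, 1, 6, 7}; fixed.
Sat(EF (error ∧ full)) = {0, 1, 6, 7}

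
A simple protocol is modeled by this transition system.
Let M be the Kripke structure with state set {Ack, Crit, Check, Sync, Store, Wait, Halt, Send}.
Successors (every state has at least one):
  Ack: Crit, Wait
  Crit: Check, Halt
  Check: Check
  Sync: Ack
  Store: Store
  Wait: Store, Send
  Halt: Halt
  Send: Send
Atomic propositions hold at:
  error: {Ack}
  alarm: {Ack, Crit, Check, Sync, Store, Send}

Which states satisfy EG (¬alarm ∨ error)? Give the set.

Sat(¬alarm) = {Wait, Halt}
Sat(¬alarm ∨ error) = {Ack, Wait, Halt}
EG (¬alarm ∨ error): greatest fixpoint, start Z0 = {Ack, Wait, Halt}, keep only states in Sat with some successor in Z. Z1 = {Ack, Halt}; Z2 = {Halt}; fixed.
Sat(EG (¬alarm ∨ error)) = {Halt}

{Halt}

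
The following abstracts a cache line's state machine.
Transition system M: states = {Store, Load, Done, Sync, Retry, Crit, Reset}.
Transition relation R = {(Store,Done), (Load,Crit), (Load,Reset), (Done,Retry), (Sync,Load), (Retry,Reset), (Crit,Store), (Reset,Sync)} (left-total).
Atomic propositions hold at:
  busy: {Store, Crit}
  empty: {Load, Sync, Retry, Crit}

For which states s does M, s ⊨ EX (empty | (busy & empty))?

{Load, Done, Sync, Reset}

Sat(busy & empty) = {Crit}
Sat(empty | (busy & empty)) = {Load, Sync, Retry, Crit}
Sat(EX (empty | (busy & empty))) = {s : some successor in {Load, Sync, Retry, Crit}} = {Load, Done, Sync, Reset}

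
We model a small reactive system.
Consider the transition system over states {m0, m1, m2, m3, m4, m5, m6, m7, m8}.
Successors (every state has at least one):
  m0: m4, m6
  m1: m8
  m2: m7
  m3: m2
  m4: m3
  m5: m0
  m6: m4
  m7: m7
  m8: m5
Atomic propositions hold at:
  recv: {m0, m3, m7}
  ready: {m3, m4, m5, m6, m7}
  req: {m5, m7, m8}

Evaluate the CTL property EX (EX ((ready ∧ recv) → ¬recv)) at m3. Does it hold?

No

Sat(ready ∧ recv) = {m3, m7}
Sat(¬recv) = {m1, m2, m4, m5, m6, m8}
Sat((ready ∧ recv) → ¬recv) = {m0, m1, m2, m4, m5, m6, m8}
Sat(EX ((ready ∧ recv) → ¬recv)) = {s : some successor in {m0, m1, m2, m4, m5, m6, m8}} = {m0, m1, m3, m5, m6, m8}
Sat(EX (EX ((ready ∧ recv) → ¬recv))) = {s : some successor in {m0, m1, m3, m5, m6, m8}} = {m0, m1, m4, m5, m8}
m3 ∉ Sat(EX (EX ((ready ∧ recv) → ¬recv))) = {m0, m1, m4, m5, m8}, so the formula does not hold at m3.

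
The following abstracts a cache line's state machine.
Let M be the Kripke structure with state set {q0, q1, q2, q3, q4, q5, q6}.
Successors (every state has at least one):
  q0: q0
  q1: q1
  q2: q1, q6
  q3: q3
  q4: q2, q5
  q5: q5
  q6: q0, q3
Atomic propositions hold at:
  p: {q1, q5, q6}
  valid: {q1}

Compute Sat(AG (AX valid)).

Sat(AX valid) = {s : every successor in {q1}} = {q1}
AG (AX valid): greatest fixpoint, start Z0 = {q1}, keep only states in Sat with every successor in Z. Already a fixed point.
Sat(AG (AX valid)) = {q1}

{q1}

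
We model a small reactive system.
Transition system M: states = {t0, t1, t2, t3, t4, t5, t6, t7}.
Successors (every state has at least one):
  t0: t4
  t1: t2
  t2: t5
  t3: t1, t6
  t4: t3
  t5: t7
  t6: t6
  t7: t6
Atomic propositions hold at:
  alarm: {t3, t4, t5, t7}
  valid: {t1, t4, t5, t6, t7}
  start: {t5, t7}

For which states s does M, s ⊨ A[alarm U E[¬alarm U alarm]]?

Sat(¬alarm) = {t0, t1, t2, t6}
E[¬alarm U alarm]: least fixpoint, start Z0 = Sat(alarm) = {t3, t4, t5, t7}, add states in Sat(¬alarm) with some successor in Z. Z1 = {t0, t2, t3, t4, t5, t7}; Z2 = {t0, t1, t2, t3, t4, t5, t7}; fixed.
Sat(E[¬alarm U alarm]) = {t0, t1, t2, t3, t4, t5, t7}
A[alarm U E[¬alarm U alarm]]: least fixpoint, start Z0 = Sat(E[¬alarm U alarm]) = {t0, t1, t2, t3, t4, t5, t7}, add states in Sat(alarm) with every successor in Z. Already a fixed point.
Sat(A[alarm U E[¬alarm U alarm]]) = {t0, t1, t2, t3, t4, t5, t7}

{t0, t1, t2, t3, t4, t5, t7}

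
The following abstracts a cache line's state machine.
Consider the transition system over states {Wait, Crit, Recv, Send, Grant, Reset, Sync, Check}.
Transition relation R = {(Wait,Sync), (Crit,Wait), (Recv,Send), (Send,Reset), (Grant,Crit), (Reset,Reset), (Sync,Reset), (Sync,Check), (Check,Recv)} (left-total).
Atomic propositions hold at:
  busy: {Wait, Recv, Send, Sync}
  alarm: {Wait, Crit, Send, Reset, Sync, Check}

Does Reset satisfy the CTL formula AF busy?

No

AF busy: least fixpoint, start Z0 = {Wait, Recv, Send, Sync}, add states with every successor in Z. Z1 = {Wait, Crit, Recv, Send, Sync, Check}; Z2 = {Wait, Crit, Recv, Send, Grant, Sync, Check}; fixed.
Sat(AF busy) = {Wait, Crit, Recv, Send, Grant, Sync, Check}
Reset ∉ Sat(AF busy) = {Wait, Crit, Recv, Send, Grant, Sync, Check}, so the formula does not hold at Reset.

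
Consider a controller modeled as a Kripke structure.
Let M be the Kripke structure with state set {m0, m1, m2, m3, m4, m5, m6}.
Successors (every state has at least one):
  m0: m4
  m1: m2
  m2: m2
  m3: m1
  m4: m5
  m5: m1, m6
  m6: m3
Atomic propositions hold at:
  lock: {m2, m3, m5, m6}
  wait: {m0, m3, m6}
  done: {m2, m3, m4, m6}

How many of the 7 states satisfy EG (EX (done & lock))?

Sat(done & lock) = {m2, m3, m6}
Sat(EX (done & lock)) = {s : some successor in {m2, m3, m6}} = {m1, m2, m5, m6}
EG (EX (done & lock)): greatest fixpoint, start Z0 = {m1, m2, m5, m6}, keep only states in Sat with some successor in Z. Z1 = {m1, m2, m5}; fixed.
Sat(EG (EX (done & lock))) = {m1, m2, m5}
|Sat(EG (EX (done & lock)))| = |{m1, m2, m5}| = 3.

3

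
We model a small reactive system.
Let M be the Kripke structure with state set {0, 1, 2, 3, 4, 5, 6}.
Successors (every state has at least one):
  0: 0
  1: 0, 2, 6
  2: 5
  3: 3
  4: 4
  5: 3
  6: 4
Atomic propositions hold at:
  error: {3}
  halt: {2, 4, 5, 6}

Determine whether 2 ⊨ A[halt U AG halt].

No

AG halt: greatest fixpoint, start Z0 = {2, 4, 5, 6}, keep only states in Sat with every successor in Z. Z1 = {2, 4, 6}; Z2 = {4, 6}; fixed.
Sat(AG halt) = {4, 6}
A[halt U AG halt]: least fixpoint, start Z0 = Sat(AG halt) = {4, 6}, add states in Sat(halt) with every successor in Z. Already a fixed point.
Sat(A[halt U AG halt]) = {4, 6}
2 ∉ Sat(A[halt U AG halt]) = {4, 6}, so the formula does not hold at 2.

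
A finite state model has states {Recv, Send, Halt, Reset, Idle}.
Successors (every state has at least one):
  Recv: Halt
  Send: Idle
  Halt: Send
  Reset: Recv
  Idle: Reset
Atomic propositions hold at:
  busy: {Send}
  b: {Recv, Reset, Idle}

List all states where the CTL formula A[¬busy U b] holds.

{Recv, Reset, Idle}

Sat(¬busy) = {Recv, Halt, Reset, Idle}
A[¬busy U b]: least fixpoint, start Z0 = Sat(b) = {Recv, Reset, Idle}, add states in Sat(¬busy) with every successor in Z. Already a fixed point.
Sat(A[¬busy U b]) = {Recv, Reset, Idle}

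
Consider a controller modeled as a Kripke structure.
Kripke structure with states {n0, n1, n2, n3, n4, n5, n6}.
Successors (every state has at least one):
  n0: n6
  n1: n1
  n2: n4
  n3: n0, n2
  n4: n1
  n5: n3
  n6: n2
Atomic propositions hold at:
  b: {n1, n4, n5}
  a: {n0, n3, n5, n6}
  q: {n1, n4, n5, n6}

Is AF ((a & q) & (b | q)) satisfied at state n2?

No

Sat(a & q) = {n5, n6}
Sat(b | q) = {n1, n4, n5, n6}
Sat((a & q) & (b | q)) = {n5, n6}
AF ((a & q) & (b | q)): least fixpoint, start Z0 = {n5, n6}, add states with every successor in Z. Z1 = {n0, n5, n6}; fixed.
Sat(AF ((a & q) & (b | q))) = {n0, n5, n6}
n2 ∉ Sat(AF ((a & q) & (b | q))) = {n0, n5, n6}, so the formula does not hold at n2.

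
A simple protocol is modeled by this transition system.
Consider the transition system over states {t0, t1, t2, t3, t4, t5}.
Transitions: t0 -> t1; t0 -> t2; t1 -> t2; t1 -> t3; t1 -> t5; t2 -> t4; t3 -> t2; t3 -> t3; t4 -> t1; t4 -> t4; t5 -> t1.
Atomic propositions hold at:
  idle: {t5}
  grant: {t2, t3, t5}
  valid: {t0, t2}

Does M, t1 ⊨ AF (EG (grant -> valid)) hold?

Sat(grant -> valid) = {t0, t1, t2, t4}
EG (grant -> valid): greatest fixpoint, start Z0 = {t0, t1, t2, t4}, keep only states in Sat with some successor in Z. Already a fixed point.
Sat(EG (grant -> valid)) = {t0, t1, t2, t4}
AF (EG (grant -> valid)): least fixpoint, start Z0 = {t0, t1, t2, t4}, add states with every successor in Z. Z1 = {t0, t1, t2, t4, t5}; fixed.
Sat(AF (EG (grant -> valid))) = {t0, t1, t2, t4, t5}
t1 ∈ Sat(AF (EG (grant -> valid))) = {t0, t1, t2, t4, t5}, so the formula holds at t1.

Yes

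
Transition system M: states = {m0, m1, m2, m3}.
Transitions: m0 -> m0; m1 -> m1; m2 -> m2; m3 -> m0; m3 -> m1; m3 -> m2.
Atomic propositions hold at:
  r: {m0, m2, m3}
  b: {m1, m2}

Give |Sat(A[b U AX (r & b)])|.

1

Sat(r & b) = {m2}
Sat(AX (r & b)) = {s : every successor in {m2}} = {m2}
A[b U AX (r & b)]: least fixpoint, start Z0 = Sat(AX (r & b)) = {m2}, add states in Sat(b) with every successor in Z. Already a fixed point.
Sat(A[b U AX (r & b)]) = {m2}
|Sat(A[b U AX (r & b)])| = |{m2}| = 1.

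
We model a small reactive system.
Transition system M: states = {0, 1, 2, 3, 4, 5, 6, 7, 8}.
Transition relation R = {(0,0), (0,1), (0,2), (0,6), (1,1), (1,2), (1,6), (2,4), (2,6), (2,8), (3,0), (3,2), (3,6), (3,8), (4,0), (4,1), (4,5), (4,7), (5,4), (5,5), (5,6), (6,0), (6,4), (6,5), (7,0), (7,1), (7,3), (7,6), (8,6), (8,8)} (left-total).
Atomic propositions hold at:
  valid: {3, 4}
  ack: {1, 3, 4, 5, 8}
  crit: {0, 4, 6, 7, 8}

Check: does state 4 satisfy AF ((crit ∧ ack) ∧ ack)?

Yes

Sat(crit ∧ ack) = {4, 8}
Sat((crit ∧ ack) ∧ ack) = {4, 8}
AF ((crit ∧ ack) ∧ ack): least fixpoint, start Z0 = {4, 8}, add states with every successor in Z. Already a fixed point.
Sat(AF ((crit ∧ ack) ∧ ack)) = {4, 8}
4 ∈ Sat(AF ((crit ∧ ack) ∧ ack)) = {4, 8}, so the formula holds at 4.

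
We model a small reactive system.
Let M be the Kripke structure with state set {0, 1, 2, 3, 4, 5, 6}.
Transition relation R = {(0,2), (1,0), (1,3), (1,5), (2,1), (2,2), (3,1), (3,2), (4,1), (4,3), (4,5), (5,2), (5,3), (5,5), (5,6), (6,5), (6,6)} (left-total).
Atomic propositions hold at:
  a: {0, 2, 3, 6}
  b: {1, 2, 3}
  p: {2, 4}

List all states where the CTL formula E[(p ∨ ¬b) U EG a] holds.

Sat(¬b) = {0, 4, 5, 6}
Sat(p ∨ ¬b) = {0, 2, 4, 5, 6}
EG a: greatest fixpoint, start Z0 = {0, 2, 3, 6}, keep only states in Sat with some successor in Z. Already a fixed point.
Sat(EG a) = {0, 2, 3, 6}
E[(p ∨ ¬b) U EG a]: least fixpoint, start Z0 = Sat(EG a) = {0, 2, 3, 6}, add states in Sat(p ∨ ¬b) with some successor in Z. Z1 = {0, 2, 3, 4, 5, 6}; fixed.
Sat(E[(p ∨ ¬b) U EG a]) = {0, 2, 3, 4, 5, 6}

{0, 2, 3, 4, 5, 6}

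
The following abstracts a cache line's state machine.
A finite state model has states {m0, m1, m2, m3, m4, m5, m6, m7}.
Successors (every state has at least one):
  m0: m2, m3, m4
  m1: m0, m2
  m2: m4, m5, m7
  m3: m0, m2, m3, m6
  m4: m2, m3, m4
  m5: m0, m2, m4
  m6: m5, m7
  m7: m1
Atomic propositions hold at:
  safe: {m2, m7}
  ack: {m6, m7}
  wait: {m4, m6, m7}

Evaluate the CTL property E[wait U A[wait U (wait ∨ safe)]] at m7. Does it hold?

Yes

Sat(wait ∨ safe) = {m2, m4, m6, m7}
A[wait U (wait ∨ safe)]: least fixpoint, start Z0 = Sat((wait ∨ safe)) = {m2, m4, m6, m7}, add states in Sat(wait) with every successor in Z. Already a fixed point.
Sat(A[wait U (wait ∨ safe)]) = {m2, m4, m6, m7}
E[wait U A[wait U (wait ∨ safe)]]: least fixpoint, start Z0 = Sat(A[wait U (wait ∨ safe)]) = {m2, m4, m6, m7}, add states in Sat(wait) with some successor in Z. Already a fixed point.
Sat(E[wait U A[wait U (wait ∨ safe)]]) = {m2, m4, m6, m7}
m7 ∈ Sat(E[wait U A[wait U (wait ∨ safe)]]) = {m2, m4, m6, m7}, so the formula holds at m7.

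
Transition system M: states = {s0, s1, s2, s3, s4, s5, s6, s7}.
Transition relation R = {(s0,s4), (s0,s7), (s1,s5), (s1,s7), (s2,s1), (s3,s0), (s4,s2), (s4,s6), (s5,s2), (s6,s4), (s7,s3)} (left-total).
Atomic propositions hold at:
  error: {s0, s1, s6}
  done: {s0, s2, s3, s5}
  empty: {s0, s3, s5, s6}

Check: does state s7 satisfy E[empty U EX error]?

No

Sat(EX error) = {s : some successor in {s0, s1, s6}} = {s2, s3, s4}
E[empty U EX error]: least fixpoint, start Z0 = Sat(EX error) = {s2, s3, s4}, add states in Sat(empty) with some successor in Z. Z1 = {s0, s2, s3, s4, s5, s6}; fixed.
Sat(E[empty U EX error]) = {s0, s2, s3, s4, s5, s6}
s7 ∉ Sat(E[empty U EX error]) = {s0, s2, s3, s4, s5, s6}, so the formula does not hold at s7.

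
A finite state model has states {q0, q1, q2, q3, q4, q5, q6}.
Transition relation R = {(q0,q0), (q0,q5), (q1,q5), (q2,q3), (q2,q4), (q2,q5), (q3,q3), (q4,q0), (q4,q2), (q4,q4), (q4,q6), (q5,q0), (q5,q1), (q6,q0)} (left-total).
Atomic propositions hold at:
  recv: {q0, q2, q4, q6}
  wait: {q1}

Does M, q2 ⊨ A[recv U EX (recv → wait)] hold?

Sat(recv → wait) = {q1, q3, q5}
Sat(EX (recv → wait)) = {s : some successor in {q1, q3, q5}} = {q0, q1, q2, q3, q5}
A[recv U EX (recv → wait)]: least fixpoint, start Z0 = Sat(EX (recv → wait)) = {q0, q1, q2, q3, q5}, add states in Sat(recv) with every successor in Z. Z1 = {q0, q1, q2, q3, q5, q6}; fixed.
Sat(A[recv U EX (recv → wait)]) = {q0, q1, q2, q3, q5, q6}
q2 ∈ Sat(A[recv U EX (recv → wait)]) = {q0, q1, q2, q3, q5, q6}, so the formula holds at q2.

Yes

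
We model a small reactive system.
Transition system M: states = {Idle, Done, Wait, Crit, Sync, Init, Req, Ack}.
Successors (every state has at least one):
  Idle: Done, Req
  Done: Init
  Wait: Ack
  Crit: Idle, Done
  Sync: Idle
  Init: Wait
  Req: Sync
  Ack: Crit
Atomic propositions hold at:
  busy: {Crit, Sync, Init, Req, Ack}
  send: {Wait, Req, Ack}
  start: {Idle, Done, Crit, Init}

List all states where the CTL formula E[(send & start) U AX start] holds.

{Done, Crit, Sync, Ack}

Sat(send & start) = ∅
Sat(AX start) = {s : every successor in {Idle, Done, Crit, Init}} = {Done, Crit, Sync, Ack}
E[(send & start) U AX start]: least fixpoint, start Z0 = Sat(AX start) = {Done, Crit, Sync, Ack}, add states in Sat(send & start) with some successor in Z. Already a fixed point.
Sat(E[(send & start) U AX start]) = {Done, Crit, Sync, Ack}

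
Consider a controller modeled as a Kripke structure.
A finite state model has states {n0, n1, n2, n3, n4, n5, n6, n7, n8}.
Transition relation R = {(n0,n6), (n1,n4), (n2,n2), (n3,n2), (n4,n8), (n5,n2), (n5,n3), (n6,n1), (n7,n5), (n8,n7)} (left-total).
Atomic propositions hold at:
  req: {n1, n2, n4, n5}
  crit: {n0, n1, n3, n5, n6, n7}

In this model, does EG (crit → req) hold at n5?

Yes

Sat(crit → req) = {n1, n2, n4, n5, n8}
EG (crit → req): greatest fixpoint, start Z0 = {n1, n2, n4, n5, n8}, keep only states in Sat with some successor in Z. Z1 = {n1, n2, n4, n5}; Z2 = {n1, n2, n5}; Z3 = {n2, n5}; fixed.
Sat(EG (crit → req)) = {n2, n5}
n5 ∈ Sat(EG (crit → req)) = {n2, n5}, so the formula holds at n5.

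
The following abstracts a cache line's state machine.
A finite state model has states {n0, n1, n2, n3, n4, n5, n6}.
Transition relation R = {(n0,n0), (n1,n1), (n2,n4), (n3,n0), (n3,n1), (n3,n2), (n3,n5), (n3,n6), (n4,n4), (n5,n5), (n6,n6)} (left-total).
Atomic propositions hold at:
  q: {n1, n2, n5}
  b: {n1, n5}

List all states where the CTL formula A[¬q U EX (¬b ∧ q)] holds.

Sat(¬q) = {n0, n3, n4, n6}
Sat(¬b) = {n0, n2, n3, n4, n6}
Sat(¬b ∧ q) = {n2}
Sat(EX (¬b ∧ q)) = {s : some successor in {n2}} = {n3}
A[¬q U EX (¬b ∧ q)]: least fixpoint, start Z0 = Sat(EX (¬b ∧ q)) = {n3}, add states in Sat(¬q) with every successor in Z. Already a fixed point.
Sat(A[¬q U EX (¬b ∧ q)]) = {n3}

{n3}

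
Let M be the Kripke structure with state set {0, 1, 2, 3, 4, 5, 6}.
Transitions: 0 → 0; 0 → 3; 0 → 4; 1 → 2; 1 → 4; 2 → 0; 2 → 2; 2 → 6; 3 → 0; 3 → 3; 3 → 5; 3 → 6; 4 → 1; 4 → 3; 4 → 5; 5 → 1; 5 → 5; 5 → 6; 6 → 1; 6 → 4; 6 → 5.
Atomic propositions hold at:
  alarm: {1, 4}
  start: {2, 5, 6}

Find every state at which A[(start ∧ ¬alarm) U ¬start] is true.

Sat(¬alarm) = {0, 2, 3, 5, 6}
Sat(start ∧ ¬alarm) = {2, 5, 6}
Sat(¬start) = {0, 1, 3, 4}
A[(start ∧ ¬alarm) U ¬start]: least fixpoint, start Z0 = Sat(¬start) = {0, 1, 3, 4}, add states in Sat(start ∧ ¬alarm) with every successor in Z. Already a fixed point.
Sat(A[(start ∧ ¬alarm) U ¬start]) = {0, 1, 3, 4}

{0, 1, 3, 4}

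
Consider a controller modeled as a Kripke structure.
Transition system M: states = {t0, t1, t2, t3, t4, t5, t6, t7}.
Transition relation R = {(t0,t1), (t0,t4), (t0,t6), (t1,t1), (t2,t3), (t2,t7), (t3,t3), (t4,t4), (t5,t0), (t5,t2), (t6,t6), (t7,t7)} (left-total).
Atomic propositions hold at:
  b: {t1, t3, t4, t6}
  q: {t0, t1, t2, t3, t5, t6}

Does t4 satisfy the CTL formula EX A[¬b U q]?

Sat(¬b) = {t0, t2, t5, t7}
A[¬b U q]: least fixpoint, start Z0 = Sat(q) = {t0, t1, t2, t3, t5, t6}, add states in Sat(¬b) with every successor in Z. Already a fixed point.
Sat(A[¬b U q]) = {t0, t1, t2, t3, t5, t6}
Sat(EX A[¬b U q]) = {s : some successor in {t0, t1, t2, t3, t5, t6}} = {t0, t1, t2, t3, t5, t6}
t4 ∉ Sat(EX A[¬b U q]) = {t0, t1, t2, t3, t5, t6}, so the formula does not hold at t4.

No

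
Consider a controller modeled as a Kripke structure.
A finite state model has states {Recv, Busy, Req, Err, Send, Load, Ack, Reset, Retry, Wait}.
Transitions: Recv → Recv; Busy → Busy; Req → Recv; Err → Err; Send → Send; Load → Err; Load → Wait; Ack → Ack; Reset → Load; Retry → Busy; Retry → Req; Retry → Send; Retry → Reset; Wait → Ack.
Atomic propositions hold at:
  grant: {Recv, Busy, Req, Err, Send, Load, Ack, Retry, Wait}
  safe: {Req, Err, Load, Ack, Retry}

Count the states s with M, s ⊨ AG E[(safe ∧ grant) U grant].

8

Sat(safe ∧ grant) = {Req, Err, Load, Ack, Retry}
E[(safe ∧ grant) U grant]: least fixpoint, start Z0 = Sat(grant) = {Recv, Busy, Req, Err, Send, Load, Ack, Retry, Wait}, add states in Sat(safe ∧ grant) with some successor in Z. Already a fixed point.
Sat(E[(safe ∧ grant) U grant]) = {Recv, Busy, Req, Err, Send, Load, Ack, Retry, Wait}
AG E[(safe ∧ grant) U grant]: greatest fixpoint, start Z0 = {Recv, Busy, Req, Err, Send, Load, Ack, Retry, Wait}, keep only states in Sat with every successor in Z. Z1 = {Recv, Busy, Req, Err, Send, Load, Ack, Wait}; fixed.
Sat(AG E[(safe ∧ grant) U grant]) = {Recv, Busy, Req, Err, Send, Load, Ack, Wait}
|Sat(AG E[(safe ∧ grant) U grant])| = |{Recv, Busy, Req, Err, Send, Load, Ack, Wait}| = 8.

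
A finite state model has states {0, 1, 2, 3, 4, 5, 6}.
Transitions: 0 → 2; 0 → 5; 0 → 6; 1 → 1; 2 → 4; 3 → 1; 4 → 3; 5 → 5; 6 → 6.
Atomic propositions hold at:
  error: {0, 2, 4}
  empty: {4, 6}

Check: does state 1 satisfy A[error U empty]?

A[error U empty]: least fixpoint, start Z0 = Sat(empty) = {4, 6}, add states in Sat(error) with every successor in Z. Z1 = {2, 4, 6}; fixed.
Sat(A[error U empty]) = {2, 4, 6}
1 ∉ Sat(A[error U empty]) = {2, 4, 6}, so the formula does not hold at 1.

No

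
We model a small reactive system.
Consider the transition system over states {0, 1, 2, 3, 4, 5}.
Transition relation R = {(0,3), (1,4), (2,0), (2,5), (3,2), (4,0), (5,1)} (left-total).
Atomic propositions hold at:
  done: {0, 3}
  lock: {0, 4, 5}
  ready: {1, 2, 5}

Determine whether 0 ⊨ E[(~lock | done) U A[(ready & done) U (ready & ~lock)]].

Sat(~lock) = {1, 2, 3}
Sat(~lock | done) = {0, 1, 2, 3}
Sat(ready & done) = ∅
Sat(ready & ~lock) = {1, 2}
A[(ready & done) U (ready & ~lock)]: least fixpoint, start Z0 = Sat((ready & ~lock)) = {1, 2}, add states in Sat(ready & done) with every successor in Z. Already a fixed point.
Sat(A[(ready & done) U (ready & ~lock)]) = {1, 2}
E[(~lock | done) U A[(ready & done) U (ready & ~lock)]]: least fixpoint, start Z0 = Sat(A[(ready & done) U (ready & ~lock)]) = {1, 2}, add states in Sat(~lock | done) with some successor in Z. Z1 = {1, 2, 3}; Z2 = {0, 1, 2, 3}; fixed.
Sat(E[(~lock | done) U A[(ready & done) U (ready & ~lock)]]) = {0, 1, 2, 3}
0 ∈ Sat(E[(~lock | done) U A[(ready & done) U (ready & ~lock)]]) = {0, 1, 2, 3}, so the formula holds at 0.

Yes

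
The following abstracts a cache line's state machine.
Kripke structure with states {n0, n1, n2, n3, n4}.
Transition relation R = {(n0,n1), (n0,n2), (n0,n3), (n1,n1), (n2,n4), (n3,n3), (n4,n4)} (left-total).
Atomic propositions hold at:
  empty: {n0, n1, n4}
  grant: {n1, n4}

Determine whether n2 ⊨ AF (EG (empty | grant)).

Yes

Sat(empty | grant) = {n0, n1, n4}
EG (empty | grant): greatest fixpoint, start Z0 = {n0, n1, n4}, keep only states in Sat with some successor in Z. Already a fixed point.
Sat(EG (empty | grant)) = {n0, n1, n4}
AF (EG (empty | grant)): least fixpoint, start Z0 = {n0, n1, n4}, add states with every successor in Z. Z1 = {n0, n1, n2, n4}; fixed.
Sat(AF (EG (empty | grant))) = {n0, n1, n2, n4}
n2 ∈ Sat(AF (EG (empty | grant))) = {n0, n1, n2, n4}, so the formula holds at n2.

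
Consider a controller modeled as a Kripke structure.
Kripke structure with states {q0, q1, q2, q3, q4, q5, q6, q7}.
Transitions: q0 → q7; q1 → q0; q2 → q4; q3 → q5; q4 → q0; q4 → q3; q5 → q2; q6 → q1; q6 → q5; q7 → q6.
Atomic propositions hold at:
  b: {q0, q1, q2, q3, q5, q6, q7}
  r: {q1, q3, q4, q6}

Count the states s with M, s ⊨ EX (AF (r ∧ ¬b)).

Sat(¬b) = {q4}
Sat(r ∧ ¬b) = {q4}
AF (r ∧ ¬b): least fixpoint, start Z0 = {q4}, add states with every successor in Z. Z1 = {q2, q4}; Z2 = {q2, q4, q5}; Z3 = {q2, q3, q4, q5}; fixed.
Sat(AF (r ∧ ¬b)) = {q2, q3, q4, q5}
Sat(EX (AF (r ∧ ¬b))) = {s : some successor in {q2, q3, q4, q5}} = {q2, q3, q4, q5, q6}
|Sat(EX (AF (r ∧ ¬b)))| = |{q2, q3, q4, q5, q6}| = 5.

5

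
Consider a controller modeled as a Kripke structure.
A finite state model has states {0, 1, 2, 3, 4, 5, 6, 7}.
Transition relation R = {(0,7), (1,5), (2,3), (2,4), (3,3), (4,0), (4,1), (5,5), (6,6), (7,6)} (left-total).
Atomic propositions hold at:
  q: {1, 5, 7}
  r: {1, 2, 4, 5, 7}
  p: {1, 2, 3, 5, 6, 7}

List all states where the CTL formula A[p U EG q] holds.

EG q: greatest fixpoint, start Z0 = {1, 5, 7}, keep only states in Sat with some successor in Z. Z1 = {1, 5}; fixed.
Sat(EG q) = {1, 5}
A[p U EG q]: least fixpoint, start Z0 = Sat(EG q) = {1, 5}, add states in Sat(p) with every successor in Z. Already a fixed point.
Sat(A[p U EG q]) = {1, 5}

{1, 5}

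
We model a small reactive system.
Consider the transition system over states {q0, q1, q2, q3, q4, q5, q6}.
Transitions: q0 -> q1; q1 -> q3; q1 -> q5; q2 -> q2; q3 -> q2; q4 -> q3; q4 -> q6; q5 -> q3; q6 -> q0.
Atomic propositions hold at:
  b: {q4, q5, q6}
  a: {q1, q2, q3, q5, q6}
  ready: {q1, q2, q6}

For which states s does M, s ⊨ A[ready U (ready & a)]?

{q1, q2, q6}

Sat(ready & a) = {q1, q2, q6}
A[ready U (ready & a)]: least fixpoint, start Z0 = Sat((ready & a)) = {q1, q2, q6}, add states in Sat(ready) with every successor in Z. Already a fixed point.
Sat(A[ready U (ready & a)]) = {q1, q2, q6}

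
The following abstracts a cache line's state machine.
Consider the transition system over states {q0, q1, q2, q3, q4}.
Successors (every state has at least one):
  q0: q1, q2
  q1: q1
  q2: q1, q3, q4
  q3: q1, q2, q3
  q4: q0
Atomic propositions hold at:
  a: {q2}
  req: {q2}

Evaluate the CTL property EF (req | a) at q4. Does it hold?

Yes

Sat(req | a) = {q2}
EF (req | a): least fixpoint, start Z0 = {q2}, add states with some successor in Z. Z1 = {q0, q2, q3}; Z2 = {q0, q2, q3, q4}; fixed.
Sat(EF (req | a)) = {q0, q2, q3, q4}
q4 ∈ Sat(EF (req | a)) = {q0, q2, q3, q4}, so the formula holds at q4.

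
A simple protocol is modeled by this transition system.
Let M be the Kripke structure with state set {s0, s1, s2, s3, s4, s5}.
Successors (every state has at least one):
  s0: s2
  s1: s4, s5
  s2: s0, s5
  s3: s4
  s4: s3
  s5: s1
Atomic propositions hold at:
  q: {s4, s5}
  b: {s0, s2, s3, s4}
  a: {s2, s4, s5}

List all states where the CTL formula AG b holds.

{s3, s4}

AG b: greatest fixpoint, start Z0 = {s0, s2, s3, s4}, keep only states in Sat with every successor in Z. Z1 = {s0, s3, s4}; Z2 = {s3, s4}; fixed.
Sat(AG b) = {s3, s4}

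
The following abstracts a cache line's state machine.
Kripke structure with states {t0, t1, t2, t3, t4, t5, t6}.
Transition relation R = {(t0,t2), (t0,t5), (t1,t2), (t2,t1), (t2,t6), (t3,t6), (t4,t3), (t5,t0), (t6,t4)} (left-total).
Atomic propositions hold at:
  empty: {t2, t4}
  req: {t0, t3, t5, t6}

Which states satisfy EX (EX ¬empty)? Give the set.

Sat(¬empty) = {t0, t1, t3, t5, t6}
Sat(EX ¬empty) = {s : some successor in {t0, t1, t3, t5, t6}} = {t0, t2, t3, t4, t5}
Sat(EX (EX ¬empty)) = {s : some successor in {t0, t2, t3, t4, t5}} = {t0, t1, t4, t5, t6}

{t0, t1, t4, t5, t6}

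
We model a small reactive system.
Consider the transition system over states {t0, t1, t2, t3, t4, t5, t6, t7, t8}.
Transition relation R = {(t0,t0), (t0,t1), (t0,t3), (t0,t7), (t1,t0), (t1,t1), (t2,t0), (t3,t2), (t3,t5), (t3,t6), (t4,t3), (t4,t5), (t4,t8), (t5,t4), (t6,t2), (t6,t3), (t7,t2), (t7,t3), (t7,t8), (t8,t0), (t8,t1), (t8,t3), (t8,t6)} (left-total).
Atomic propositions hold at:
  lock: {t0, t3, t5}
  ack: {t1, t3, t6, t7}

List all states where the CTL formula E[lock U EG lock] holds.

{t0}

EG lock: greatest fixpoint, start Z0 = {t0, t3, t5}, keep only states in Sat with some successor in Z. Z1 = {t0, t3}; Z2 = {t0}; fixed.
Sat(EG lock) = {t0}
E[lock U EG lock]: least fixpoint, start Z0 = Sat(EG lock) = {t0}, add states in Sat(lock) with some successor in Z. Already a fixed point.
Sat(E[lock U EG lock]) = {t0}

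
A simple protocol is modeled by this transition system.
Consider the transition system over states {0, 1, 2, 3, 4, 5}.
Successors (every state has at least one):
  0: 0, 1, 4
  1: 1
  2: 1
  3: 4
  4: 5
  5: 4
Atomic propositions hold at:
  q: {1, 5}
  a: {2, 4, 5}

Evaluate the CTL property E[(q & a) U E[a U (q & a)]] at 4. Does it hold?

Yes

Sat(q & a) = {5}
E[a U (q & a)]: least fixpoint, start Z0 = Sat((q & a)) = {5}, add states in Sat(a) with some successor in Z. Z1 = {4, 5}; fixed.
Sat(E[a U (q & a)]) = {4, 5}
E[(q & a) U E[a U (q & a)]]: least fixpoint, start Z0 = Sat(E[a U (q & a)]) = {4, 5}, add states in Sat(q & a) with some successor in Z. Already a fixed point.
Sat(E[(q & a) U E[a U (q & a)]]) = {4, 5}
4 ∈ Sat(E[(q & a) U E[a U (q & a)]]) = {4, 5}, so the formula holds at 4.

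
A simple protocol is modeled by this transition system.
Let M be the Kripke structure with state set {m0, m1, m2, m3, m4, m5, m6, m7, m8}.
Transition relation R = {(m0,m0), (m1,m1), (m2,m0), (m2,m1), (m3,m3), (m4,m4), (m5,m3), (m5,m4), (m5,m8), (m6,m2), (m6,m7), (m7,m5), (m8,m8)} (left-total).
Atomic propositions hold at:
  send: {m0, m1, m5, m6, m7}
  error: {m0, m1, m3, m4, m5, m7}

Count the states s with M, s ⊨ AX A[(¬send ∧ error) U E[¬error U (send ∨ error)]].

Sat(¬send) = {m2, m3, m4, m8}
Sat(¬send ∧ error) = {m3, m4}
Sat(¬error) = {m2, m6, m8}
Sat(send ∨ error) = {m0, m1, m3, m4, m5, m6, m7}
E[¬error U (send ∨ error)]: least fixpoint, start Z0 = Sat((send ∨ error)) = {m0, m1, m3, m4, m5, m6, m7}, add states in Sat(¬error) with some successor in Z. Z1 = {m0, m1, m2, m3, m4, m5, m6, m7}; fixed.
Sat(E[¬error U (send ∨ error)]) = {m0, m1, m2, m3, m4, m5, m6, m7}
A[(¬send ∧ error) U E[¬error U (send ∨ error)]]: least fixpoint, start Z0 = Sat(E[¬error U (send ∨ error)]) = {m0, m1, m2, m3, m4, m5, m6, m7}, add states in Sat(¬send ∧ error) with every successor in Z. Already a fixed point.
Sat(A[(¬send ∧ error) U E[¬error U (send ∨ error)]]) = {m0, m1, m2, m3, m4, m5, m6, m7}
Sat(AX A[(¬send ∧ error) U E[¬error U (send ∨ error)]]) = {s : every successor in {m0, m1, m2, m3, m4, m5, m6, m7}} = {m0, m1, m2, m3, m4, m6, m7}
|Sat(AX A[(¬send ∧ error) U E[¬error U (send ∨ error)]])| = |{m0, m1, m2, m3, m4, m6, m7}| = 7.

7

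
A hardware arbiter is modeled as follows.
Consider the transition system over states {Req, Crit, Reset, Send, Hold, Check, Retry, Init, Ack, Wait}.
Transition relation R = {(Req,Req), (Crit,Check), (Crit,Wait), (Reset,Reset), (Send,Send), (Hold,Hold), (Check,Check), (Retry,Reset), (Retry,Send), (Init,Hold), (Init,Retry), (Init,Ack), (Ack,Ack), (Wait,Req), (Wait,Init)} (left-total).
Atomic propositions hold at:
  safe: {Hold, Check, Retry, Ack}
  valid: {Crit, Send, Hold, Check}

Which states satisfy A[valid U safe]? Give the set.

A[valid U safe]: least fixpoint, start Z0 = Sat(safe) = {Hold, Check, Retry, Ack}, add states in Sat(valid) with every successor in Z. Already a fixed point.
Sat(A[valid U safe]) = {Hold, Check, Retry, Ack}

{Hold, Check, Retry, Ack}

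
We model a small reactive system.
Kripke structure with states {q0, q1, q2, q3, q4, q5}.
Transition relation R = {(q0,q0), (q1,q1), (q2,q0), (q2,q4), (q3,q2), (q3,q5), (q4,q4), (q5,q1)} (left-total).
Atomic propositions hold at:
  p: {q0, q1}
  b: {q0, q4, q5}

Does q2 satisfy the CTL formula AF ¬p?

Sat(¬p) = {q2, q3, q4, q5}
AF ¬p: least fixpoint, start Z0 = {q2, q3, q4, q5}, add states with every successor in Z. Already a fixed point.
Sat(AF ¬p) = {q2, q3, q4, q5}
q2 ∈ Sat(AF ¬p) = {q2, q3, q4, q5}, so the formula holds at q2.

Yes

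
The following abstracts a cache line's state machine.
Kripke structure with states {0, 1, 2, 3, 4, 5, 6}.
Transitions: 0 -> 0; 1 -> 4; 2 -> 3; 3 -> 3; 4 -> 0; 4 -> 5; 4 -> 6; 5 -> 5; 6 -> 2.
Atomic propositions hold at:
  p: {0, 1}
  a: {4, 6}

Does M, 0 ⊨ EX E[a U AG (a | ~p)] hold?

No

Sat(~p) = {2, 3, 4, 5, 6}
Sat(a | ~p) = {2, 3, 4, 5, 6}
AG (a | ~p): greatest fixpoint, start Z0 = {2, 3, 4, 5, 6}, keep only states in Sat with every successor in Z. Z1 = {2, 3, 5, 6}; fixed.
Sat(AG (a | ~p)) = {2, 3, 5, 6}
E[a U AG (a | ~p)]: least fixpoint, start Z0 = Sat(AG (a | ~p)) = {2, 3, 5, 6}, add states in Sat(a) with some successor in Z. Z1 = {2, 3, 4, 5, 6}; fixed.
Sat(E[a U AG (a | ~p)]) = {2, 3, 4, 5, 6}
Sat(EX E[a U AG (a | ~p)]) = {s : some successor in {2, 3, 4, 5, 6}} = {1, 2, 3, 4, 5, 6}
0 ∉ Sat(EX E[a U AG (a | ~p)]) = {1, 2, 3, 4, 5, 6}, so the formula does not hold at 0.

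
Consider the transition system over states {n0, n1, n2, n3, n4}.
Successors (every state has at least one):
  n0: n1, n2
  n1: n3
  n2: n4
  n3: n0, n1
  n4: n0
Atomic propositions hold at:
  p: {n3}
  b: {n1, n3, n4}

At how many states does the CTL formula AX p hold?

1

Sat(AX p) = {s : every successor in {n3}} = {n1}
|Sat(AX p)| = |{n1}| = 1.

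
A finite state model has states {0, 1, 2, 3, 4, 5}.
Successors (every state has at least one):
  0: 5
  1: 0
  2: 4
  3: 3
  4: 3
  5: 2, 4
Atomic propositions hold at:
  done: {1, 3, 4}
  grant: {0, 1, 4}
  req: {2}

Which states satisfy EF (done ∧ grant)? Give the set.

Sat(done ∧ grant) = {1, 4}
EF (done ∧ grant): least fixpoint, start Z0 = {1, 4}, add states with some successor in Z. Z1 = {1, 2, 4, 5}; Z2 = {0, 1, 2, 4, 5}; fixed.
Sat(EF (done ∧ grant)) = {0, 1, 2, 4, 5}

{0, 1, 2, 4, 5}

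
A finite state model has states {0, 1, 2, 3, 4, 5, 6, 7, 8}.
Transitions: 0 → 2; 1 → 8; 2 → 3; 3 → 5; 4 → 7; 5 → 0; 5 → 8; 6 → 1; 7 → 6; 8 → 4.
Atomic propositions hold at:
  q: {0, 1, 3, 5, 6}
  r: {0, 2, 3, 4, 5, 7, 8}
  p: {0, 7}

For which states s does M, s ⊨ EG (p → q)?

Sat(p → q) = {0, 1, 2, 3, 4, 5, 6, 8}
EG (p → q): greatest fixpoint, start Z0 = {0, 1, 2, 3, 4, 5, 6, 8}, keep only states in Sat with some successor in Z. Z1 = {0, 1, 2, 3, 5, 6, 8}; Z2 = {0, 1, 2, 3, 5, 6}; Z3 = {0, 2, 3, 5, 6}; Z4 = {0, 2, 3, 5}; fixed.
Sat(EG (p → q)) = {0, 2, 3, 5}

{0, 2, 3, 5}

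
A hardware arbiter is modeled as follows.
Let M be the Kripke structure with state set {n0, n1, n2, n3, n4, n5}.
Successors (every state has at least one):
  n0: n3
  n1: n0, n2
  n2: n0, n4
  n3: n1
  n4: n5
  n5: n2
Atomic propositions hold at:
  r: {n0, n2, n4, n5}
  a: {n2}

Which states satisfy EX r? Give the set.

{n1, n2, n4, n5}

Sat(EX r) = {s : some successor in {n0, n2, n4, n5}} = {n1, n2, n4, n5}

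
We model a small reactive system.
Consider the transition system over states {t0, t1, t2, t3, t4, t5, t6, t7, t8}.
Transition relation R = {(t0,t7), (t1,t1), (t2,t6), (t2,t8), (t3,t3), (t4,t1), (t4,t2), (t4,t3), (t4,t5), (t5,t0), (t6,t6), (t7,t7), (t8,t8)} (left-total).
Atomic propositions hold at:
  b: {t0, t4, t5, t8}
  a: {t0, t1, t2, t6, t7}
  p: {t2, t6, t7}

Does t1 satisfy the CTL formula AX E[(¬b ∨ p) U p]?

Sat(¬b) = {t1, t2, t3, t6, t7}
Sat(¬b ∨ p) = {t1, t2, t3, t6, t7}
E[(¬b ∨ p) U p]: least fixpoint, start Z0 = Sat(p) = {t2, t6, t7}, add states in Sat(¬b ∨ p) with some successor in Z. Already a fixed point.
Sat(E[(¬b ∨ p) U p]) = {t2, t6, t7}
Sat(AX E[(¬b ∨ p) U p]) = {s : every successor in {t2, t6, t7}} = {t0, t6, t7}
t1 ∉ Sat(AX E[(¬b ∨ p) U p]) = {t0, t6, t7}, so the formula does not hold at t1.

No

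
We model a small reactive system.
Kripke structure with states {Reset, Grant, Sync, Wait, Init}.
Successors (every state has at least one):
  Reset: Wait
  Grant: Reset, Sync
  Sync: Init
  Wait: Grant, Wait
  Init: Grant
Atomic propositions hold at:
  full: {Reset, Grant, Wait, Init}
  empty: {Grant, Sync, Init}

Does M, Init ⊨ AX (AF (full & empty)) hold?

Sat(full & empty) = {Grant, Init}
AF (full & empty): least fixpoint, start Z0 = {Grant, Init}, add states with every successor in Z. Z1 = {Grant, Sync, Init}; fixed.
Sat(AF (full & empty)) = {Grant, Sync, Init}
Sat(AX (AF (full & empty))) = {s : every successor in {Grant, Sync, Init}} = {Sync, Init}
Init ∈ Sat(AX (AF (full & empty))) = {Sync, Init}, so the formula holds at Init.

Yes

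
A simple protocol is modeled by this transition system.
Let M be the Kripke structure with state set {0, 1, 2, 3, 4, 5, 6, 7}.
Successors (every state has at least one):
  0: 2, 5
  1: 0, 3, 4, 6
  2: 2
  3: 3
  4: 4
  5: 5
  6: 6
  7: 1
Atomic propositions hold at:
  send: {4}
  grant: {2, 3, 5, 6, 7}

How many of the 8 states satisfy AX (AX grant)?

5

Sat(AX grant) = {s : every successor in {2, 3, 5, 6, 7}} = {0, 2, 3, 5, 6}
Sat(AX (AX grant)) = {s : every successor in {0, 2, 3, 5, 6}} = {0, 2, 3, 5, 6}
|Sat(AX (AX grant))| = |{0, 2, 3, 5, 6}| = 5.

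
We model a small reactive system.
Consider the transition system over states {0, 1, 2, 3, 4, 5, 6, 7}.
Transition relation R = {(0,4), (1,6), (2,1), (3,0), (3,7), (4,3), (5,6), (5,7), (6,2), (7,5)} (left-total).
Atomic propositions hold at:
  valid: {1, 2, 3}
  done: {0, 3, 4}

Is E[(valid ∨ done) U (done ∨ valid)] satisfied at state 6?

Sat(valid ∨ done) = {0, 1, 2, 3, 4}
Sat(done ∨ valid) = {0, 1, 2, 3, 4}
E[(valid ∨ done) U (done ∨ valid)]: least fixpoint, start Z0 = Sat((done ∨ valid)) = {0, 1, 2, 3, 4}, add states in Sat(valid ∨ done) with some successor in Z. Already a fixed point.
Sat(E[(valid ∨ done) U (done ∨ valid)]) = {0, 1, 2, 3, 4}
6 ∉ Sat(E[(valid ∨ done) U (done ∨ valid)]) = {0, 1, 2, 3, 4}, so the formula does not hold at 6.

No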